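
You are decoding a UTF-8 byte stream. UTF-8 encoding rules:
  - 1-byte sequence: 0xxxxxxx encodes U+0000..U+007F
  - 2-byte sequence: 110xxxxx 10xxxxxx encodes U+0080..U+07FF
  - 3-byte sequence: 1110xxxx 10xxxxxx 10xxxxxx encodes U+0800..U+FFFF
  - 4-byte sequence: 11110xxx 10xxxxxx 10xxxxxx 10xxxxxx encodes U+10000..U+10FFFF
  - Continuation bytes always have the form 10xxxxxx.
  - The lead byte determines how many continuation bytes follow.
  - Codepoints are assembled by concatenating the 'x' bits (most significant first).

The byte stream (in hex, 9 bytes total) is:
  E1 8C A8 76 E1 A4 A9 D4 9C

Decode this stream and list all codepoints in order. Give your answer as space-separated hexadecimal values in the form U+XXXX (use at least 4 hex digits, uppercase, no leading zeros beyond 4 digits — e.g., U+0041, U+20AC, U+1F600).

Answer: U+1328 U+0076 U+1929 U+051C

Derivation:
Byte[0]=E1: 3-byte lead, need 2 cont bytes. acc=0x1
Byte[1]=8C: continuation. acc=(acc<<6)|0x0C=0x4C
Byte[2]=A8: continuation. acc=(acc<<6)|0x28=0x1328
Completed: cp=U+1328 (starts at byte 0)
Byte[3]=76: 1-byte ASCII. cp=U+0076
Byte[4]=E1: 3-byte lead, need 2 cont bytes. acc=0x1
Byte[5]=A4: continuation. acc=(acc<<6)|0x24=0x64
Byte[6]=A9: continuation. acc=(acc<<6)|0x29=0x1929
Completed: cp=U+1929 (starts at byte 4)
Byte[7]=D4: 2-byte lead, need 1 cont bytes. acc=0x14
Byte[8]=9C: continuation. acc=(acc<<6)|0x1C=0x51C
Completed: cp=U+051C (starts at byte 7)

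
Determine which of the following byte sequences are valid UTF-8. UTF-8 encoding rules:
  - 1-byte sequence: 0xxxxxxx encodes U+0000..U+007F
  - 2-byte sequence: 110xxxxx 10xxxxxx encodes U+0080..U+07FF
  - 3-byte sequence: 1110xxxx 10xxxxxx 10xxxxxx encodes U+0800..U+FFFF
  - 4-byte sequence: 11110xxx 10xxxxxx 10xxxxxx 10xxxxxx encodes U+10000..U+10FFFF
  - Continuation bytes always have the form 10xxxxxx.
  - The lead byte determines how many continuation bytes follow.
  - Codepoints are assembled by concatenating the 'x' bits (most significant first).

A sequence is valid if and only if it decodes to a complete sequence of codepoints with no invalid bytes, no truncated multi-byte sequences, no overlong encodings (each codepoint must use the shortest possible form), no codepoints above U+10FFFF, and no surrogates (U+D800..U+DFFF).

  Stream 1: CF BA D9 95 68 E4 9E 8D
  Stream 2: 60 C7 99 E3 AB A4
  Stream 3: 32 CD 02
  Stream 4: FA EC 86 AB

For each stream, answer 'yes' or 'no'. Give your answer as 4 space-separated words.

Answer: yes yes no no

Derivation:
Stream 1: decodes cleanly. VALID
Stream 2: decodes cleanly. VALID
Stream 3: error at byte offset 2. INVALID
Stream 4: error at byte offset 0. INVALID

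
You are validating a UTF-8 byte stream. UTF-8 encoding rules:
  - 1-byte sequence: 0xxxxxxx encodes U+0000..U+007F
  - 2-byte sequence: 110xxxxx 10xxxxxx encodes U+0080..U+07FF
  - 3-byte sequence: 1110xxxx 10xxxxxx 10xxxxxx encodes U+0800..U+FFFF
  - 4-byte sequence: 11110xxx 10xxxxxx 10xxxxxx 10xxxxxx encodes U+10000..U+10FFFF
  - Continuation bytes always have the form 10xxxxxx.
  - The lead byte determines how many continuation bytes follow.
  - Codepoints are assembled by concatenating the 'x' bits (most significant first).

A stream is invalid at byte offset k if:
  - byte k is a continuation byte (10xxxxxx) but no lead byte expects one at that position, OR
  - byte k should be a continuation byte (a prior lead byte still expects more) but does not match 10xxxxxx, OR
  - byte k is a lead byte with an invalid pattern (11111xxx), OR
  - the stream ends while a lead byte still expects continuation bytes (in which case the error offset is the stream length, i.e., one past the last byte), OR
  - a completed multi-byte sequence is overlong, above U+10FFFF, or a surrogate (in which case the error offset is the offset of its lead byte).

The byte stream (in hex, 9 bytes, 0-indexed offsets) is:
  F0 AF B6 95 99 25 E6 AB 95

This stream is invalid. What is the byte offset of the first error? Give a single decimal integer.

Answer: 4

Derivation:
Byte[0]=F0: 4-byte lead, need 3 cont bytes. acc=0x0
Byte[1]=AF: continuation. acc=(acc<<6)|0x2F=0x2F
Byte[2]=B6: continuation. acc=(acc<<6)|0x36=0xBF6
Byte[3]=95: continuation. acc=(acc<<6)|0x15=0x2FD95
Completed: cp=U+2FD95 (starts at byte 0)
Byte[4]=99: INVALID lead byte (not 0xxx/110x/1110/11110)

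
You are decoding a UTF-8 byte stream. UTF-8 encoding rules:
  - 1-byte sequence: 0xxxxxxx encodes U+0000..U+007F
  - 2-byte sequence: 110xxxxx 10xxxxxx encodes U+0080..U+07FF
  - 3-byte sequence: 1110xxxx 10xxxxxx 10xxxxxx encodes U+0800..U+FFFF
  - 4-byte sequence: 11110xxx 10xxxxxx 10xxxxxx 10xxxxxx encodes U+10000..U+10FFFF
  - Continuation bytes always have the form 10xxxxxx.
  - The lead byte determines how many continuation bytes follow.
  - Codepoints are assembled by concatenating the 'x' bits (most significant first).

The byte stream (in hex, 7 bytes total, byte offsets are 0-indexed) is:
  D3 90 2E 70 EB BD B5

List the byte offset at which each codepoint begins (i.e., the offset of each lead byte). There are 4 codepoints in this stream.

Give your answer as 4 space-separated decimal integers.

Answer: 0 2 3 4

Derivation:
Byte[0]=D3: 2-byte lead, need 1 cont bytes. acc=0x13
Byte[1]=90: continuation. acc=(acc<<6)|0x10=0x4D0
Completed: cp=U+04D0 (starts at byte 0)
Byte[2]=2E: 1-byte ASCII. cp=U+002E
Byte[3]=70: 1-byte ASCII. cp=U+0070
Byte[4]=EB: 3-byte lead, need 2 cont bytes. acc=0xB
Byte[5]=BD: continuation. acc=(acc<<6)|0x3D=0x2FD
Byte[6]=B5: continuation. acc=(acc<<6)|0x35=0xBF75
Completed: cp=U+BF75 (starts at byte 4)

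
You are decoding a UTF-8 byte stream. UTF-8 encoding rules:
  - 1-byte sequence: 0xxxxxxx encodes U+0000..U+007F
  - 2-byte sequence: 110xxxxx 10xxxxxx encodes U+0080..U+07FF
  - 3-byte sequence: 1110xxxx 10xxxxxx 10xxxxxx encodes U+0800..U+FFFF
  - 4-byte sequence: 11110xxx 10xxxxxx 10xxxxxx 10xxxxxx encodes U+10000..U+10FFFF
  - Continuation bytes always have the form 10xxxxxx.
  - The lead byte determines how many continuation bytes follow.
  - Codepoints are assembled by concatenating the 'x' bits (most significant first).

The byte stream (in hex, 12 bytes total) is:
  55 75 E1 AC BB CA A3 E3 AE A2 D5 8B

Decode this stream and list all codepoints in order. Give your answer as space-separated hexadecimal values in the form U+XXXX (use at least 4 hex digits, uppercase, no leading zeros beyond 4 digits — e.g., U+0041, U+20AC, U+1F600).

Byte[0]=55: 1-byte ASCII. cp=U+0055
Byte[1]=75: 1-byte ASCII. cp=U+0075
Byte[2]=E1: 3-byte lead, need 2 cont bytes. acc=0x1
Byte[3]=AC: continuation. acc=(acc<<6)|0x2C=0x6C
Byte[4]=BB: continuation. acc=(acc<<6)|0x3B=0x1B3B
Completed: cp=U+1B3B (starts at byte 2)
Byte[5]=CA: 2-byte lead, need 1 cont bytes. acc=0xA
Byte[6]=A3: continuation. acc=(acc<<6)|0x23=0x2A3
Completed: cp=U+02A3 (starts at byte 5)
Byte[7]=E3: 3-byte lead, need 2 cont bytes. acc=0x3
Byte[8]=AE: continuation. acc=(acc<<6)|0x2E=0xEE
Byte[9]=A2: continuation. acc=(acc<<6)|0x22=0x3BA2
Completed: cp=U+3BA2 (starts at byte 7)
Byte[10]=D5: 2-byte lead, need 1 cont bytes. acc=0x15
Byte[11]=8B: continuation. acc=(acc<<6)|0x0B=0x54B
Completed: cp=U+054B (starts at byte 10)

Answer: U+0055 U+0075 U+1B3B U+02A3 U+3BA2 U+054B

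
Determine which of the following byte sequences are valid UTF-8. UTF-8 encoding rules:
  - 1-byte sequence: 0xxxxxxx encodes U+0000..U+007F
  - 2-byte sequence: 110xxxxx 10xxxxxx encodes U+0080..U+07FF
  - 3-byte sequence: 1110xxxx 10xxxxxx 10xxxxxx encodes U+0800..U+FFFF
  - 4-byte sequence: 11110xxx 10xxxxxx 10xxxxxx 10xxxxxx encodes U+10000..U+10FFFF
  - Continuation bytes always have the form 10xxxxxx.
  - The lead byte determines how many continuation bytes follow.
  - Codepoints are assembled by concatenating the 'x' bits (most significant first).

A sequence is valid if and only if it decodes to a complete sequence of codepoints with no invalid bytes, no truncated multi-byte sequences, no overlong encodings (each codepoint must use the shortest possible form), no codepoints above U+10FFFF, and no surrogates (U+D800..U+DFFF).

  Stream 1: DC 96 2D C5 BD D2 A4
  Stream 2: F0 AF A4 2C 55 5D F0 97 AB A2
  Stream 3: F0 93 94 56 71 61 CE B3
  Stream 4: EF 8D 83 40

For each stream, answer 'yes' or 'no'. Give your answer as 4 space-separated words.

Answer: yes no no yes

Derivation:
Stream 1: decodes cleanly. VALID
Stream 2: error at byte offset 3. INVALID
Stream 3: error at byte offset 3. INVALID
Stream 4: decodes cleanly. VALID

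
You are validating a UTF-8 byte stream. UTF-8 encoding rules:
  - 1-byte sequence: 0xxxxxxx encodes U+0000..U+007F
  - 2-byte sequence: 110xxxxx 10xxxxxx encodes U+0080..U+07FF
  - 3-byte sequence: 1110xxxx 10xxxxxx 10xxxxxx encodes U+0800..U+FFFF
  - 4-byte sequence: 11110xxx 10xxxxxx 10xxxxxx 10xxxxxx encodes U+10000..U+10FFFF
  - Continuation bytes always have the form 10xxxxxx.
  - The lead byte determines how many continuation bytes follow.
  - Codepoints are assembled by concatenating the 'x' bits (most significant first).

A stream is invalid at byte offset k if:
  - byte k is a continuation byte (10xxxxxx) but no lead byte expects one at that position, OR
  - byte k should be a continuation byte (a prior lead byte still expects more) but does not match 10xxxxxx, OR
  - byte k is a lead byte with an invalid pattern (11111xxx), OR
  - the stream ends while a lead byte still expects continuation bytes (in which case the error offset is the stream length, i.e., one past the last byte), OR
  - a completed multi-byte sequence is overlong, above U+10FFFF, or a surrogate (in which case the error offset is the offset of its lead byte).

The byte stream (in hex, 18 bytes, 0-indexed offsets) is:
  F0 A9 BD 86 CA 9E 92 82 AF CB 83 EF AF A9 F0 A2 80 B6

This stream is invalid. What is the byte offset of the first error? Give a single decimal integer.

Byte[0]=F0: 4-byte lead, need 3 cont bytes. acc=0x0
Byte[1]=A9: continuation. acc=(acc<<6)|0x29=0x29
Byte[2]=BD: continuation. acc=(acc<<6)|0x3D=0xA7D
Byte[3]=86: continuation. acc=(acc<<6)|0x06=0x29F46
Completed: cp=U+29F46 (starts at byte 0)
Byte[4]=CA: 2-byte lead, need 1 cont bytes. acc=0xA
Byte[5]=9E: continuation. acc=(acc<<6)|0x1E=0x29E
Completed: cp=U+029E (starts at byte 4)
Byte[6]=92: INVALID lead byte (not 0xxx/110x/1110/11110)

Answer: 6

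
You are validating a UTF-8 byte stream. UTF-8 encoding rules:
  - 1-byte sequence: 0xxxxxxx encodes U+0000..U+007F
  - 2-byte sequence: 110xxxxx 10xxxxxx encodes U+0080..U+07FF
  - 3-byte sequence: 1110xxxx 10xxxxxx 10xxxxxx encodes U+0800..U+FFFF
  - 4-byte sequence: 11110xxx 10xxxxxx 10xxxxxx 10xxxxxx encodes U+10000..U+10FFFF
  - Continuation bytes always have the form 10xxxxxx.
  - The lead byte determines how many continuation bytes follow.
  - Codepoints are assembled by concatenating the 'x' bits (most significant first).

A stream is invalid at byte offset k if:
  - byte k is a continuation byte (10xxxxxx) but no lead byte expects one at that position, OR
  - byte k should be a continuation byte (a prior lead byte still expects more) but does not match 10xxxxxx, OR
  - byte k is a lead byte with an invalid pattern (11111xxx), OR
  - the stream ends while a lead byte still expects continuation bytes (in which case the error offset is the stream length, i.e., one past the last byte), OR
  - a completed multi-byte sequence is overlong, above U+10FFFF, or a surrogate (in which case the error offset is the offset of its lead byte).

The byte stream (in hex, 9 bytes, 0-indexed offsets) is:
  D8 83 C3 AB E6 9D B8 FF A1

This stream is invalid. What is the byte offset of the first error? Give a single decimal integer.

Byte[0]=D8: 2-byte lead, need 1 cont bytes. acc=0x18
Byte[1]=83: continuation. acc=(acc<<6)|0x03=0x603
Completed: cp=U+0603 (starts at byte 0)
Byte[2]=C3: 2-byte lead, need 1 cont bytes. acc=0x3
Byte[3]=AB: continuation. acc=(acc<<6)|0x2B=0xEB
Completed: cp=U+00EB (starts at byte 2)
Byte[4]=E6: 3-byte lead, need 2 cont bytes. acc=0x6
Byte[5]=9D: continuation. acc=(acc<<6)|0x1D=0x19D
Byte[6]=B8: continuation. acc=(acc<<6)|0x38=0x6778
Completed: cp=U+6778 (starts at byte 4)
Byte[7]=FF: INVALID lead byte (not 0xxx/110x/1110/11110)

Answer: 7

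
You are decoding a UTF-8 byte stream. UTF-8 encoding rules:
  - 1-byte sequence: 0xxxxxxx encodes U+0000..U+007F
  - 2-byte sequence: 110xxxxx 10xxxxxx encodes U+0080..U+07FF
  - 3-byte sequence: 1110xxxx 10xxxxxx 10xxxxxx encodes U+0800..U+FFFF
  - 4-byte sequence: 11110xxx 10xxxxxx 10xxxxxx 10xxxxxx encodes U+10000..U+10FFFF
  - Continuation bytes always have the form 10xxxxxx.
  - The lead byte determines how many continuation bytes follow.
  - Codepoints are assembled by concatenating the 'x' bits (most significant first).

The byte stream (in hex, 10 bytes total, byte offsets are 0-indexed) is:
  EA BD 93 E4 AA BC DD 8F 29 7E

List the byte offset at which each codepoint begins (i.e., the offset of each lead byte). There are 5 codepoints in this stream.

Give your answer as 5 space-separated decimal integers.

Byte[0]=EA: 3-byte lead, need 2 cont bytes. acc=0xA
Byte[1]=BD: continuation. acc=(acc<<6)|0x3D=0x2BD
Byte[2]=93: continuation. acc=(acc<<6)|0x13=0xAF53
Completed: cp=U+AF53 (starts at byte 0)
Byte[3]=E4: 3-byte lead, need 2 cont bytes. acc=0x4
Byte[4]=AA: continuation. acc=(acc<<6)|0x2A=0x12A
Byte[5]=BC: continuation. acc=(acc<<6)|0x3C=0x4ABC
Completed: cp=U+4ABC (starts at byte 3)
Byte[6]=DD: 2-byte lead, need 1 cont bytes. acc=0x1D
Byte[7]=8F: continuation. acc=(acc<<6)|0x0F=0x74F
Completed: cp=U+074F (starts at byte 6)
Byte[8]=29: 1-byte ASCII. cp=U+0029
Byte[9]=7E: 1-byte ASCII. cp=U+007E

Answer: 0 3 6 8 9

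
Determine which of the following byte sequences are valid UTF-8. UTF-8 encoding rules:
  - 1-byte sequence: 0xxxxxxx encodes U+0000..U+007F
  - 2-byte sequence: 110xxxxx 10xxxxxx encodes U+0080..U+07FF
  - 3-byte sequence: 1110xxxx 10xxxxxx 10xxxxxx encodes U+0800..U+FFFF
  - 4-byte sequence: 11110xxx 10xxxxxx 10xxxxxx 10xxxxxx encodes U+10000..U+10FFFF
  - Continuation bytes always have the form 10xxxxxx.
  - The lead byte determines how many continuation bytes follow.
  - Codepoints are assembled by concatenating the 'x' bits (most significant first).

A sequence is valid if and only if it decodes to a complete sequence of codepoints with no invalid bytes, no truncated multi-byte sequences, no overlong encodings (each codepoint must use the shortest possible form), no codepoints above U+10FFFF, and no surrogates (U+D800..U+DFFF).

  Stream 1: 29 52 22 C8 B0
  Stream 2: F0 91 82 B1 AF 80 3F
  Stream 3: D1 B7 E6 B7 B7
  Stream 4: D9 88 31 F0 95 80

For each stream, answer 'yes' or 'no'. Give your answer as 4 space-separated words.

Stream 1: decodes cleanly. VALID
Stream 2: error at byte offset 4. INVALID
Stream 3: decodes cleanly. VALID
Stream 4: error at byte offset 6. INVALID

Answer: yes no yes no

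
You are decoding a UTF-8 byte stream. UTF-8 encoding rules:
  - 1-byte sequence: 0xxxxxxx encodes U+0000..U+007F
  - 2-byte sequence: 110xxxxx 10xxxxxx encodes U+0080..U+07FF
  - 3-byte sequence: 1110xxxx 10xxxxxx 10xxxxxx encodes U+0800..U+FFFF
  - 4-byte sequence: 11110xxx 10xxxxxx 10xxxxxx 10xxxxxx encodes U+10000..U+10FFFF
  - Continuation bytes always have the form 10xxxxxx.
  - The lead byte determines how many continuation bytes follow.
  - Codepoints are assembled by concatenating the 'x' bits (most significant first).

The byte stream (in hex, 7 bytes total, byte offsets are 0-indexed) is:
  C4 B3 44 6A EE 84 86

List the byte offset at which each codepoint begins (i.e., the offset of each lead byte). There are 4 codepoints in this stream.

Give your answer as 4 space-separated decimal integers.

Byte[0]=C4: 2-byte lead, need 1 cont bytes. acc=0x4
Byte[1]=B3: continuation. acc=(acc<<6)|0x33=0x133
Completed: cp=U+0133 (starts at byte 0)
Byte[2]=44: 1-byte ASCII. cp=U+0044
Byte[3]=6A: 1-byte ASCII. cp=U+006A
Byte[4]=EE: 3-byte lead, need 2 cont bytes. acc=0xE
Byte[5]=84: continuation. acc=(acc<<6)|0x04=0x384
Byte[6]=86: continuation. acc=(acc<<6)|0x06=0xE106
Completed: cp=U+E106 (starts at byte 4)

Answer: 0 2 3 4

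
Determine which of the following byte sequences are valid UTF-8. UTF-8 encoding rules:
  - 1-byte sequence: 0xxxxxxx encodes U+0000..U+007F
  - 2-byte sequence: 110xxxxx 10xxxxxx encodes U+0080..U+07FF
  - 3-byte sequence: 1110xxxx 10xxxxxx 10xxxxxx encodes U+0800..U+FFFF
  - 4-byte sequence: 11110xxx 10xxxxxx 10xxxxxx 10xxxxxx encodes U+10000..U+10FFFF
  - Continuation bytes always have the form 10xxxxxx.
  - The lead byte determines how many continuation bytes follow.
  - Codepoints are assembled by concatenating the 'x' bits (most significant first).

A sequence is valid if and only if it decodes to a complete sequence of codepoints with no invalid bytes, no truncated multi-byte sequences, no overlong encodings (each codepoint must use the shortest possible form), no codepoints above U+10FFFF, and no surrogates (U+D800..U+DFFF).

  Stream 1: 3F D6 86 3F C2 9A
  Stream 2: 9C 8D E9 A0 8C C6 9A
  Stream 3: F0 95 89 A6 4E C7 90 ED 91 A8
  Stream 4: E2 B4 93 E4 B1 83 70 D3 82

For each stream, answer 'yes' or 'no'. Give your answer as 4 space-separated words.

Answer: yes no yes yes

Derivation:
Stream 1: decodes cleanly. VALID
Stream 2: error at byte offset 0. INVALID
Stream 3: decodes cleanly. VALID
Stream 4: decodes cleanly. VALID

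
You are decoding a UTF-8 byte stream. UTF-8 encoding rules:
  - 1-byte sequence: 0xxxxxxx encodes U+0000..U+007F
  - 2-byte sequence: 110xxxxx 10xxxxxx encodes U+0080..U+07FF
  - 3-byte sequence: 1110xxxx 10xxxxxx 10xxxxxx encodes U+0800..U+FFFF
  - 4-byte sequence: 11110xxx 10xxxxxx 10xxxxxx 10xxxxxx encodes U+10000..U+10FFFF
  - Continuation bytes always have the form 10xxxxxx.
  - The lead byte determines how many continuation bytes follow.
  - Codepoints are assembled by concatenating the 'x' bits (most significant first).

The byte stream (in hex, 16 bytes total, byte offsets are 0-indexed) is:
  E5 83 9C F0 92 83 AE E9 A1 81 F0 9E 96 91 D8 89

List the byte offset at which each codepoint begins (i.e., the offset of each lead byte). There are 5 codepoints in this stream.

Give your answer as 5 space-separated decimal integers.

Answer: 0 3 7 10 14

Derivation:
Byte[0]=E5: 3-byte lead, need 2 cont bytes. acc=0x5
Byte[1]=83: continuation. acc=(acc<<6)|0x03=0x143
Byte[2]=9C: continuation. acc=(acc<<6)|0x1C=0x50DC
Completed: cp=U+50DC (starts at byte 0)
Byte[3]=F0: 4-byte lead, need 3 cont bytes. acc=0x0
Byte[4]=92: continuation. acc=(acc<<6)|0x12=0x12
Byte[5]=83: continuation. acc=(acc<<6)|0x03=0x483
Byte[6]=AE: continuation. acc=(acc<<6)|0x2E=0x120EE
Completed: cp=U+120EE (starts at byte 3)
Byte[7]=E9: 3-byte lead, need 2 cont bytes. acc=0x9
Byte[8]=A1: continuation. acc=(acc<<6)|0x21=0x261
Byte[9]=81: continuation. acc=(acc<<6)|0x01=0x9841
Completed: cp=U+9841 (starts at byte 7)
Byte[10]=F0: 4-byte lead, need 3 cont bytes. acc=0x0
Byte[11]=9E: continuation. acc=(acc<<6)|0x1E=0x1E
Byte[12]=96: continuation. acc=(acc<<6)|0x16=0x796
Byte[13]=91: continuation. acc=(acc<<6)|0x11=0x1E591
Completed: cp=U+1E591 (starts at byte 10)
Byte[14]=D8: 2-byte lead, need 1 cont bytes. acc=0x18
Byte[15]=89: continuation. acc=(acc<<6)|0x09=0x609
Completed: cp=U+0609 (starts at byte 14)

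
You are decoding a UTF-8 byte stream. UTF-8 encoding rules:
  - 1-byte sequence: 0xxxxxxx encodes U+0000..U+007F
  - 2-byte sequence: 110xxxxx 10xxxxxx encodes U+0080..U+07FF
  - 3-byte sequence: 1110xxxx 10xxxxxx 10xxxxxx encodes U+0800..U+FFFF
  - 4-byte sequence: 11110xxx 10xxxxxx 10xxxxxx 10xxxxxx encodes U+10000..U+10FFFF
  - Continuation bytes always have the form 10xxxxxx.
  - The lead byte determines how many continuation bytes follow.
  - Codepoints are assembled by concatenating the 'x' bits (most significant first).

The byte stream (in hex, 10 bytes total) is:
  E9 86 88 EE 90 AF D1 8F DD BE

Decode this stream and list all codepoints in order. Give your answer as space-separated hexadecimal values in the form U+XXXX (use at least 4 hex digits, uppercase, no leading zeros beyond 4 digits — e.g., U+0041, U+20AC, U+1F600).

Byte[0]=E9: 3-byte lead, need 2 cont bytes. acc=0x9
Byte[1]=86: continuation. acc=(acc<<6)|0x06=0x246
Byte[2]=88: continuation. acc=(acc<<6)|0x08=0x9188
Completed: cp=U+9188 (starts at byte 0)
Byte[3]=EE: 3-byte lead, need 2 cont bytes. acc=0xE
Byte[4]=90: continuation. acc=(acc<<6)|0x10=0x390
Byte[5]=AF: continuation. acc=(acc<<6)|0x2F=0xE42F
Completed: cp=U+E42F (starts at byte 3)
Byte[6]=D1: 2-byte lead, need 1 cont bytes. acc=0x11
Byte[7]=8F: continuation. acc=(acc<<6)|0x0F=0x44F
Completed: cp=U+044F (starts at byte 6)
Byte[8]=DD: 2-byte lead, need 1 cont bytes. acc=0x1D
Byte[9]=BE: continuation. acc=(acc<<6)|0x3E=0x77E
Completed: cp=U+077E (starts at byte 8)

Answer: U+9188 U+E42F U+044F U+077E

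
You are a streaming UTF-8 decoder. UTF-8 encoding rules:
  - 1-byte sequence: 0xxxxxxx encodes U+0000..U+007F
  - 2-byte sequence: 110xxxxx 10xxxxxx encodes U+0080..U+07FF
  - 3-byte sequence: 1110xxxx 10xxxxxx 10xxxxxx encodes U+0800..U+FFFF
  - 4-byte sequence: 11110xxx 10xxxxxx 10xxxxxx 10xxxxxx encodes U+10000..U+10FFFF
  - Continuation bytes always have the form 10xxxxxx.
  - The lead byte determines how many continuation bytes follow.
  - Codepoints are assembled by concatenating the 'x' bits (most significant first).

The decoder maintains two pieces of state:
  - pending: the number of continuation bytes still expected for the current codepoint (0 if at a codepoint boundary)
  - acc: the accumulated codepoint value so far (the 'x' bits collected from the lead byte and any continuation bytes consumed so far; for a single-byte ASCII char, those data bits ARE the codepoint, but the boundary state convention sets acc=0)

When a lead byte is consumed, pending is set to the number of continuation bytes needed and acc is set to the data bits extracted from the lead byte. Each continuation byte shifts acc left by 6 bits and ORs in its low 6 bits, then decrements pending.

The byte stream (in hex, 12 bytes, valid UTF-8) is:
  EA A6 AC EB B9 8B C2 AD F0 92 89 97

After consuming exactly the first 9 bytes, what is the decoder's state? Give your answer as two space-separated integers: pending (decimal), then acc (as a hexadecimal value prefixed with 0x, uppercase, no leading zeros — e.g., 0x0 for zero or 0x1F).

Answer: 3 0x0

Derivation:
Byte[0]=EA: 3-byte lead. pending=2, acc=0xA
Byte[1]=A6: continuation. acc=(acc<<6)|0x26=0x2A6, pending=1
Byte[2]=AC: continuation. acc=(acc<<6)|0x2C=0xA9AC, pending=0
Byte[3]=EB: 3-byte lead. pending=2, acc=0xB
Byte[4]=B9: continuation. acc=(acc<<6)|0x39=0x2F9, pending=1
Byte[5]=8B: continuation. acc=(acc<<6)|0x0B=0xBE4B, pending=0
Byte[6]=C2: 2-byte lead. pending=1, acc=0x2
Byte[7]=AD: continuation. acc=(acc<<6)|0x2D=0xAD, pending=0
Byte[8]=F0: 4-byte lead. pending=3, acc=0x0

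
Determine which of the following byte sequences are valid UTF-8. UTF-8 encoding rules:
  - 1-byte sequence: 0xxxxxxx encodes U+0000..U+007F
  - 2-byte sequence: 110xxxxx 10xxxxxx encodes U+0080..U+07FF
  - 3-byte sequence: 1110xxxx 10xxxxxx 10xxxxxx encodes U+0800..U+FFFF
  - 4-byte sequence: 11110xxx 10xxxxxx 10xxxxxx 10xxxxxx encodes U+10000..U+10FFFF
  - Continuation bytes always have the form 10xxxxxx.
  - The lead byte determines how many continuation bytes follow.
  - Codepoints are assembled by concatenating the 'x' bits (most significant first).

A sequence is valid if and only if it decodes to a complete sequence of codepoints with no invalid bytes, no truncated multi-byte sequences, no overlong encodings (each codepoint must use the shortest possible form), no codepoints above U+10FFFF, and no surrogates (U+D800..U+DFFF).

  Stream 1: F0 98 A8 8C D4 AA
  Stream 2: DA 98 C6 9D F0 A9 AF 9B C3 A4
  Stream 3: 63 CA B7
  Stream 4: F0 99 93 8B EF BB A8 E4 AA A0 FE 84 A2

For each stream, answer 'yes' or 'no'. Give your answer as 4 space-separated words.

Stream 1: decodes cleanly. VALID
Stream 2: decodes cleanly. VALID
Stream 3: decodes cleanly. VALID
Stream 4: error at byte offset 10. INVALID

Answer: yes yes yes no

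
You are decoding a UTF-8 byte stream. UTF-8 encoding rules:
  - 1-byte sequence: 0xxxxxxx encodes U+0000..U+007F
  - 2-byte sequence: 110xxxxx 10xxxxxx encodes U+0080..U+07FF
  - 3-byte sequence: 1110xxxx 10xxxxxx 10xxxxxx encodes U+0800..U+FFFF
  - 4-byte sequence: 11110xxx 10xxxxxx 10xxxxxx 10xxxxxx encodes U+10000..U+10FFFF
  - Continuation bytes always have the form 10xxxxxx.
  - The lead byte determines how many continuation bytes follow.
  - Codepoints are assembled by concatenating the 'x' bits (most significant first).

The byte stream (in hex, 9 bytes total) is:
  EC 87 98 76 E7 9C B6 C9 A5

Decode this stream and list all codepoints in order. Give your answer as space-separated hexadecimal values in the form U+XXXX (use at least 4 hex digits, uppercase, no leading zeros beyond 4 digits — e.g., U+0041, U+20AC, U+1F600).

Byte[0]=EC: 3-byte lead, need 2 cont bytes. acc=0xC
Byte[1]=87: continuation. acc=(acc<<6)|0x07=0x307
Byte[2]=98: continuation. acc=(acc<<6)|0x18=0xC1D8
Completed: cp=U+C1D8 (starts at byte 0)
Byte[3]=76: 1-byte ASCII. cp=U+0076
Byte[4]=E7: 3-byte lead, need 2 cont bytes. acc=0x7
Byte[5]=9C: continuation. acc=(acc<<6)|0x1C=0x1DC
Byte[6]=B6: continuation. acc=(acc<<6)|0x36=0x7736
Completed: cp=U+7736 (starts at byte 4)
Byte[7]=C9: 2-byte lead, need 1 cont bytes. acc=0x9
Byte[8]=A5: continuation. acc=(acc<<6)|0x25=0x265
Completed: cp=U+0265 (starts at byte 7)

Answer: U+C1D8 U+0076 U+7736 U+0265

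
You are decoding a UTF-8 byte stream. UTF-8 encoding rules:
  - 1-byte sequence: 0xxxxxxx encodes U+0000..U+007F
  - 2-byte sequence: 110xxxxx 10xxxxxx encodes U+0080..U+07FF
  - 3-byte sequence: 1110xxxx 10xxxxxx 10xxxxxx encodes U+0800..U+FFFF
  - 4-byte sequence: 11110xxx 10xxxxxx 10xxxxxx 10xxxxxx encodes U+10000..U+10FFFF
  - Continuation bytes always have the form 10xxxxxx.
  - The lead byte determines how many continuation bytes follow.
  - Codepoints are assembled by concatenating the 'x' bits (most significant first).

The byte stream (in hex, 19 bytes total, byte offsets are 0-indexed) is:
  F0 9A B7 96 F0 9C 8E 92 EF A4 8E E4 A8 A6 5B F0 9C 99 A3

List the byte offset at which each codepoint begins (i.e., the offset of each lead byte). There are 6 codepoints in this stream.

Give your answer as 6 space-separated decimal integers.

Byte[0]=F0: 4-byte lead, need 3 cont bytes. acc=0x0
Byte[1]=9A: continuation. acc=(acc<<6)|0x1A=0x1A
Byte[2]=B7: continuation. acc=(acc<<6)|0x37=0x6B7
Byte[3]=96: continuation. acc=(acc<<6)|0x16=0x1ADD6
Completed: cp=U+1ADD6 (starts at byte 0)
Byte[4]=F0: 4-byte lead, need 3 cont bytes. acc=0x0
Byte[5]=9C: continuation. acc=(acc<<6)|0x1C=0x1C
Byte[6]=8E: continuation. acc=(acc<<6)|0x0E=0x70E
Byte[7]=92: continuation. acc=(acc<<6)|0x12=0x1C392
Completed: cp=U+1C392 (starts at byte 4)
Byte[8]=EF: 3-byte lead, need 2 cont bytes. acc=0xF
Byte[9]=A4: continuation. acc=(acc<<6)|0x24=0x3E4
Byte[10]=8E: continuation. acc=(acc<<6)|0x0E=0xF90E
Completed: cp=U+F90E (starts at byte 8)
Byte[11]=E4: 3-byte lead, need 2 cont bytes. acc=0x4
Byte[12]=A8: continuation. acc=(acc<<6)|0x28=0x128
Byte[13]=A6: continuation. acc=(acc<<6)|0x26=0x4A26
Completed: cp=U+4A26 (starts at byte 11)
Byte[14]=5B: 1-byte ASCII. cp=U+005B
Byte[15]=F0: 4-byte lead, need 3 cont bytes. acc=0x0
Byte[16]=9C: continuation. acc=(acc<<6)|0x1C=0x1C
Byte[17]=99: continuation. acc=(acc<<6)|0x19=0x719
Byte[18]=A3: continuation. acc=(acc<<6)|0x23=0x1C663
Completed: cp=U+1C663 (starts at byte 15)

Answer: 0 4 8 11 14 15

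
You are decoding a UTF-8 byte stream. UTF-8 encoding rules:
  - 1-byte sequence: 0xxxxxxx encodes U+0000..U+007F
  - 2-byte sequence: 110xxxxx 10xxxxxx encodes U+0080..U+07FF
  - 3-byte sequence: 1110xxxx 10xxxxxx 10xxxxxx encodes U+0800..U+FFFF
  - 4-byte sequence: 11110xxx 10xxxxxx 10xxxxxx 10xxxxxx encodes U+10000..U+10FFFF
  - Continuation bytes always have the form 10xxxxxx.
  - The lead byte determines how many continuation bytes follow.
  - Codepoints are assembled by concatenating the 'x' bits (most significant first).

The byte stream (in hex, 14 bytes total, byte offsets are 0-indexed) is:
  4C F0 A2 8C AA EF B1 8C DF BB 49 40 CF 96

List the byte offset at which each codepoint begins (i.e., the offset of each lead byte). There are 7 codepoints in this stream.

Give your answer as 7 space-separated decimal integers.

Byte[0]=4C: 1-byte ASCII. cp=U+004C
Byte[1]=F0: 4-byte lead, need 3 cont bytes. acc=0x0
Byte[2]=A2: continuation. acc=(acc<<6)|0x22=0x22
Byte[3]=8C: continuation. acc=(acc<<6)|0x0C=0x88C
Byte[4]=AA: continuation. acc=(acc<<6)|0x2A=0x2232A
Completed: cp=U+2232A (starts at byte 1)
Byte[5]=EF: 3-byte lead, need 2 cont bytes. acc=0xF
Byte[6]=B1: continuation. acc=(acc<<6)|0x31=0x3F1
Byte[7]=8C: continuation. acc=(acc<<6)|0x0C=0xFC4C
Completed: cp=U+FC4C (starts at byte 5)
Byte[8]=DF: 2-byte lead, need 1 cont bytes. acc=0x1F
Byte[9]=BB: continuation. acc=(acc<<6)|0x3B=0x7FB
Completed: cp=U+07FB (starts at byte 8)
Byte[10]=49: 1-byte ASCII. cp=U+0049
Byte[11]=40: 1-byte ASCII. cp=U+0040
Byte[12]=CF: 2-byte lead, need 1 cont bytes. acc=0xF
Byte[13]=96: continuation. acc=(acc<<6)|0x16=0x3D6
Completed: cp=U+03D6 (starts at byte 12)

Answer: 0 1 5 8 10 11 12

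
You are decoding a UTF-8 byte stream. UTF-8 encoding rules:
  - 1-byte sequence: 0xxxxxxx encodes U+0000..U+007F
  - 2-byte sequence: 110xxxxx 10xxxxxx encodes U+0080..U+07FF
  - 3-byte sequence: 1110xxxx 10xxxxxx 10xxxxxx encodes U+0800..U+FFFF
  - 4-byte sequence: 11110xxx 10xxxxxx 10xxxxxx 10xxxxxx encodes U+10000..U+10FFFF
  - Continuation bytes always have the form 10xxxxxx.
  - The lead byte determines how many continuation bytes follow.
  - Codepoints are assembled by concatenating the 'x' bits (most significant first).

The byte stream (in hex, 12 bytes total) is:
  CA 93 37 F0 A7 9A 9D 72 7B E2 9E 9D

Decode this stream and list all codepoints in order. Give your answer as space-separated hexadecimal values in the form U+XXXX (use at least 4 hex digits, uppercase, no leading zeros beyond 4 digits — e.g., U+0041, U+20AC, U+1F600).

Answer: U+0293 U+0037 U+2769D U+0072 U+007B U+279D

Derivation:
Byte[0]=CA: 2-byte lead, need 1 cont bytes. acc=0xA
Byte[1]=93: continuation. acc=(acc<<6)|0x13=0x293
Completed: cp=U+0293 (starts at byte 0)
Byte[2]=37: 1-byte ASCII. cp=U+0037
Byte[3]=F0: 4-byte lead, need 3 cont bytes. acc=0x0
Byte[4]=A7: continuation. acc=(acc<<6)|0x27=0x27
Byte[5]=9A: continuation. acc=(acc<<6)|0x1A=0x9DA
Byte[6]=9D: continuation. acc=(acc<<6)|0x1D=0x2769D
Completed: cp=U+2769D (starts at byte 3)
Byte[7]=72: 1-byte ASCII. cp=U+0072
Byte[8]=7B: 1-byte ASCII. cp=U+007B
Byte[9]=E2: 3-byte lead, need 2 cont bytes. acc=0x2
Byte[10]=9E: continuation. acc=(acc<<6)|0x1E=0x9E
Byte[11]=9D: continuation. acc=(acc<<6)|0x1D=0x279D
Completed: cp=U+279D (starts at byte 9)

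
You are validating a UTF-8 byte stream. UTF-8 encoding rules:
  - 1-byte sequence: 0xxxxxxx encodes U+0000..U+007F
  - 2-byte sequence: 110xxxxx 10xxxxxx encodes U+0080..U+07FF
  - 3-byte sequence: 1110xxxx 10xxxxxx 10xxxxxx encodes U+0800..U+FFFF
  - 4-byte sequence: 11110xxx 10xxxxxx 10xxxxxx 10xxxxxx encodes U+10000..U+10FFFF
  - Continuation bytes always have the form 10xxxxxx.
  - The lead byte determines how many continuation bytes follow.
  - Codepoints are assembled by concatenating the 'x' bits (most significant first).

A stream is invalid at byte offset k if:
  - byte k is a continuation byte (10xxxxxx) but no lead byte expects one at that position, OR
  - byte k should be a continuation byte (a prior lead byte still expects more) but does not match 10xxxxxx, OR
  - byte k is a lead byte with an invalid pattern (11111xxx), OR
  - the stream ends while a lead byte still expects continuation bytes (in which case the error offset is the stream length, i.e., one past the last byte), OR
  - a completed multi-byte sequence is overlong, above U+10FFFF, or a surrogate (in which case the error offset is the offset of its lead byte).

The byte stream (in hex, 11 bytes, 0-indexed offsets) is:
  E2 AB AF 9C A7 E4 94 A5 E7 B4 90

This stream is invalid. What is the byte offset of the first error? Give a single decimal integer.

Answer: 3

Derivation:
Byte[0]=E2: 3-byte lead, need 2 cont bytes. acc=0x2
Byte[1]=AB: continuation. acc=(acc<<6)|0x2B=0xAB
Byte[2]=AF: continuation. acc=(acc<<6)|0x2F=0x2AEF
Completed: cp=U+2AEF (starts at byte 0)
Byte[3]=9C: INVALID lead byte (not 0xxx/110x/1110/11110)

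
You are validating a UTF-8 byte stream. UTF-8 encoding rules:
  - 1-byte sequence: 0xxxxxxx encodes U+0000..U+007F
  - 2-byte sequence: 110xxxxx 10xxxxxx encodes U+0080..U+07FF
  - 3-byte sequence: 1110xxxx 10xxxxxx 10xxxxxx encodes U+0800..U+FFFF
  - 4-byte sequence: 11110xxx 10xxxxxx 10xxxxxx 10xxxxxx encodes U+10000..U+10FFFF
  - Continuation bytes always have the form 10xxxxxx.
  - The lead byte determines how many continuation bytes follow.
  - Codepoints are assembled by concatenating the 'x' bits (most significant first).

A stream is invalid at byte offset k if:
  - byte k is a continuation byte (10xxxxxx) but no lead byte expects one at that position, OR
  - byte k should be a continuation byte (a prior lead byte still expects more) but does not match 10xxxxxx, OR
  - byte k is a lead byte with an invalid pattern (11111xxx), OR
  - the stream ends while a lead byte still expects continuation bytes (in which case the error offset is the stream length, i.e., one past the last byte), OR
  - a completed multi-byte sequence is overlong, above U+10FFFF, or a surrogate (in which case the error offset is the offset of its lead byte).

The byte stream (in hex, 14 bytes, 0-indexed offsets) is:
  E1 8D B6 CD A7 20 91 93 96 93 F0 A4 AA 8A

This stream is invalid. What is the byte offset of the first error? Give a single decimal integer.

Byte[0]=E1: 3-byte lead, need 2 cont bytes. acc=0x1
Byte[1]=8D: continuation. acc=(acc<<6)|0x0D=0x4D
Byte[2]=B6: continuation. acc=(acc<<6)|0x36=0x1376
Completed: cp=U+1376 (starts at byte 0)
Byte[3]=CD: 2-byte lead, need 1 cont bytes. acc=0xD
Byte[4]=A7: continuation. acc=(acc<<6)|0x27=0x367
Completed: cp=U+0367 (starts at byte 3)
Byte[5]=20: 1-byte ASCII. cp=U+0020
Byte[6]=91: INVALID lead byte (not 0xxx/110x/1110/11110)

Answer: 6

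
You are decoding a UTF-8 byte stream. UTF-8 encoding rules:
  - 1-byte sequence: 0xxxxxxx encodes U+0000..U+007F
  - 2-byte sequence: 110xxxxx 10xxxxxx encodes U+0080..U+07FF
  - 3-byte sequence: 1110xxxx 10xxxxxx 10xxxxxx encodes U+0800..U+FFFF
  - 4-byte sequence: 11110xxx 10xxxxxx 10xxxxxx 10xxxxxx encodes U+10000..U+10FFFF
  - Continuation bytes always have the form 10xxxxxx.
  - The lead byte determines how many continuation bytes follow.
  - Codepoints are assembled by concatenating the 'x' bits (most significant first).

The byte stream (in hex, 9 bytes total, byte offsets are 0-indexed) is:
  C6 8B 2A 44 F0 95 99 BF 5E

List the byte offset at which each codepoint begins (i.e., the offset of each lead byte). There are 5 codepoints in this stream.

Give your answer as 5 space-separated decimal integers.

Byte[0]=C6: 2-byte lead, need 1 cont bytes. acc=0x6
Byte[1]=8B: continuation. acc=(acc<<6)|0x0B=0x18B
Completed: cp=U+018B (starts at byte 0)
Byte[2]=2A: 1-byte ASCII. cp=U+002A
Byte[3]=44: 1-byte ASCII. cp=U+0044
Byte[4]=F0: 4-byte lead, need 3 cont bytes. acc=0x0
Byte[5]=95: continuation. acc=(acc<<6)|0x15=0x15
Byte[6]=99: continuation. acc=(acc<<6)|0x19=0x559
Byte[7]=BF: continuation. acc=(acc<<6)|0x3F=0x1567F
Completed: cp=U+1567F (starts at byte 4)
Byte[8]=5E: 1-byte ASCII. cp=U+005E

Answer: 0 2 3 4 8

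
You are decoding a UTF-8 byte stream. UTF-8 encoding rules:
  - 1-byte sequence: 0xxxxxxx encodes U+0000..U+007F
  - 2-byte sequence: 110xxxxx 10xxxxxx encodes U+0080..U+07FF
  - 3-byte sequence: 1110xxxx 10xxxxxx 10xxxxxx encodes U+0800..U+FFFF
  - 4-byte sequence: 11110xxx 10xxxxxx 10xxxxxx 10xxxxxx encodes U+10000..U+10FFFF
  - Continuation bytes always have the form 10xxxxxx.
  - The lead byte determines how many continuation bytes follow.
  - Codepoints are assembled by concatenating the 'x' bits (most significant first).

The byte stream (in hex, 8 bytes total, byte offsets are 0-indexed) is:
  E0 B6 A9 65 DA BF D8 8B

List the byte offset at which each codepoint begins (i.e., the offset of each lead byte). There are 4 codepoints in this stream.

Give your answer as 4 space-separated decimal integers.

Answer: 0 3 4 6

Derivation:
Byte[0]=E0: 3-byte lead, need 2 cont bytes. acc=0x0
Byte[1]=B6: continuation. acc=(acc<<6)|0x36=0x36
Byte[2]=A9: continuation. acc=(acc<<6)|0x29=0xDA9
Completed: cp=U+0DA9 (starts at byte 0)
Byte[3]=65: 1-byte ASCII. cp=U+0065
Byte[4]=DA: 2-byte lead, need 1 cont bytes. acc=0x1A
Byte[5]=BF: continuation. acc=(acc<<6)|0x3F=0x6BF
Completed: cp=U+06BF (starts at byte 4)
Byte[6]=D8: 2-byte lead, need 1 cont bytes. acc=0x18
Byte[7]=8B: continuation. acc=(acc<<6)|0x0B=0x60B
Completed: cp=U+060B (starts at byte 6)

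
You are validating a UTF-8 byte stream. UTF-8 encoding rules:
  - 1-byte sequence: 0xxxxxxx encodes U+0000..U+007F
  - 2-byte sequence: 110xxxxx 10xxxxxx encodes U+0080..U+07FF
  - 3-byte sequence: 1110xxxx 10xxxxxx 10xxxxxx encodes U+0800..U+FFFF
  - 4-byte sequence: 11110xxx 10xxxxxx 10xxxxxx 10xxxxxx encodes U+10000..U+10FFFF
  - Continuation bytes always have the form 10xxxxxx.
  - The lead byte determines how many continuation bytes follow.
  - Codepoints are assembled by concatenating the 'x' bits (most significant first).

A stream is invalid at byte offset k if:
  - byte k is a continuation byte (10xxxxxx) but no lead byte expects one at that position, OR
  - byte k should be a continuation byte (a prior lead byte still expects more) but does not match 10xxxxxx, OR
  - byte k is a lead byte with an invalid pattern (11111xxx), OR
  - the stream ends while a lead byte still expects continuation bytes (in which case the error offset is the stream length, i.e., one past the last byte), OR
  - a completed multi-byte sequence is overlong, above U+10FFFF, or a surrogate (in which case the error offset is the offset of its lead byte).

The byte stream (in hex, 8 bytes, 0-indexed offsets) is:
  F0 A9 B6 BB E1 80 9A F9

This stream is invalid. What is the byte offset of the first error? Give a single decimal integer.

Answer: 7

Derivation:
Byte[0]=F0: 4-byte lead, need 3 cont bytes. acc=0x0
Byte[1]=A9: continuation. acc=(acc<<6)|0x29=0x29
Byte[2]=B6: continuation. acc=(acc<<6)|0x36=0xA76
Byte[3]=BB: continuation. acc=(acc<<6)|0x3B=0x29DBB
Completed: cp=U+29DBB (starts at byte 0)
Byte[4]=E1: 3-byte lead, need 2 cont bytes. acc=0x1
Byte[5]=80: continuation. acc=(acc<<6)|0x00=0x40
Byte[6]=9A: continuation. acc=(acc<<6)|0x1A=0x101A
Completed: cp=U+101A (starts at byte 4)
Byte[7]=F9: INVALID lead byte (not 0xxx/110x/1110/11110)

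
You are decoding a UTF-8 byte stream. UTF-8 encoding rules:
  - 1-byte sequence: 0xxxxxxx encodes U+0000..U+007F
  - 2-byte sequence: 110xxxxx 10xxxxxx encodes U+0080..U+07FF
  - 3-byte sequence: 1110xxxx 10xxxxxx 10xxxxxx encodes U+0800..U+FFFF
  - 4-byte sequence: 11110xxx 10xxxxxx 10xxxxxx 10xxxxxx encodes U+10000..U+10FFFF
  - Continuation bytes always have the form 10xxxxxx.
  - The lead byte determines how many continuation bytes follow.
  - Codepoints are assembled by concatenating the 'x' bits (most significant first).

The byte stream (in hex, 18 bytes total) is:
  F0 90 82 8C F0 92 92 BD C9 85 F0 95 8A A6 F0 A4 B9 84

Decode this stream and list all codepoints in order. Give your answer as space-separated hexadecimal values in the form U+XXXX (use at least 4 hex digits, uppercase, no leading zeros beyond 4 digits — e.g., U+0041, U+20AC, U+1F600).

Byte[0]=F0: 4-byte lead, need 3 cont bytes. acc=0x0
Byte[1]=90: continuation. acc=(acc<<6)|0x10=0x10
Byte[2]=82: continuation. acc=(acc<<6)|0x02=0x402
Byte[3]=8C: continuation. acc=(acc<<6)|0x0C=0x1008C
Completed: cp=U+1008C (starts at byte 0)
Byte[4]=F0: 4-byte lead, need 3 cont bytes. acc=0x0
Byte[5]=92: continuation. acc=(acc<<6)|0x12=0x12
Byte[6]=92: continuation. acc=(acc<<6)|0x12=0x492
Byte[7]=BD: continuation. acc=(acc<<6)|0x3D=0x124BD
Completed: cp=U+124BD (starts at byte 4)
Byte[8]=C9: 2-byte lead, need 1 cont bytes. acc=0x9
Byte[9]=85: continuation. acc=(acc<<6)|0x05=0x245
Completed: cp=U+0245 (starts at byte 8)
Byte[10]=F0: 4-byte lead, need 3 cont bytes. acc=0x0
Byte[11]=95: continuation. acc=(acc<<6)|0x15=0x15
Byte[12]=8A: continuation. acc=(acc<<6)|0x0A=0x54A
Byte[13]=A6: continuation. acc=(acc<<6)|0x26=0x152A6
Completed: cp=U+152A6 (starts at byte 10)
Byte[14]=F0: 4-byte lead, need 3 cont bytes. acc=0x0
Byte[15]=A4: continuation. acc=(acc<<6)|0x24=0x24
Byte[16]=B9: continuation. acc=(acc<<6)|0x39=0x939
Byte[17]=84: continuation. acc=(acc<<6)|0x04=0x24E44
Completed: cp=U+24E44 (starts at byte 14)

Answer: U+1008C U+124BD U+0245 U+152A6 U+24E44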